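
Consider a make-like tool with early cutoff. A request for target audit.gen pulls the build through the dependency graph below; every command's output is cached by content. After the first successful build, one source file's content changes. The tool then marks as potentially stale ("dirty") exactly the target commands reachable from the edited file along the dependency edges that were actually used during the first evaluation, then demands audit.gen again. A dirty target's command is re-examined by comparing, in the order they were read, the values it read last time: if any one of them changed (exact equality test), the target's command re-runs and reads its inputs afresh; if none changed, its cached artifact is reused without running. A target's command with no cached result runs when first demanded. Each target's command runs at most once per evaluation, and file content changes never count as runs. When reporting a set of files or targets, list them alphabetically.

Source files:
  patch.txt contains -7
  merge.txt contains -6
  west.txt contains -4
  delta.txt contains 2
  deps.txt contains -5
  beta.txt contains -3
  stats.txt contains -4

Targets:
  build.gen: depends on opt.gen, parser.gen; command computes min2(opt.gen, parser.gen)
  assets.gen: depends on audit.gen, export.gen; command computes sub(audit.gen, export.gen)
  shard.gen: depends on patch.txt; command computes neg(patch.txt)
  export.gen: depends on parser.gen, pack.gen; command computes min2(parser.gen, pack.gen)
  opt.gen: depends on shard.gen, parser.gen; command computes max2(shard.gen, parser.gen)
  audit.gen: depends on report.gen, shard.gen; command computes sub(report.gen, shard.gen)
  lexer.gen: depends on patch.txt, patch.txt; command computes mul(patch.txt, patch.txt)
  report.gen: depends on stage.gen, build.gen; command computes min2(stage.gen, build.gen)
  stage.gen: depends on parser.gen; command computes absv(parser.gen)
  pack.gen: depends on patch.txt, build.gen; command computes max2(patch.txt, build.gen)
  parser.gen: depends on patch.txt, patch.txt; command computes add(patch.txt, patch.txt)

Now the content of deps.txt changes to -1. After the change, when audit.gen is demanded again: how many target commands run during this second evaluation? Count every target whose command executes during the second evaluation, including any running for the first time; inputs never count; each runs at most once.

0 target commands run: none.
Note the shortcut — nothing in the graph depends on deps.txt at all, so no recomputation happens.

First demand of the output computes:
  parser.gen = add(-7, -7) = -14
  shard.gen = neg(-7) = 7
  opt.gen = max2(7, -14) = 7
  build.gen = min2(7, -14) = -14
  stage.gen = absv(-14) = 14
  report.gen = min2(14, -14) = -14
  audit.gen = sub(-14, 7) = -21

After the edit, cleaning proceeds:
  no node depends on deps.txt at all; the second demand re-runs nothing.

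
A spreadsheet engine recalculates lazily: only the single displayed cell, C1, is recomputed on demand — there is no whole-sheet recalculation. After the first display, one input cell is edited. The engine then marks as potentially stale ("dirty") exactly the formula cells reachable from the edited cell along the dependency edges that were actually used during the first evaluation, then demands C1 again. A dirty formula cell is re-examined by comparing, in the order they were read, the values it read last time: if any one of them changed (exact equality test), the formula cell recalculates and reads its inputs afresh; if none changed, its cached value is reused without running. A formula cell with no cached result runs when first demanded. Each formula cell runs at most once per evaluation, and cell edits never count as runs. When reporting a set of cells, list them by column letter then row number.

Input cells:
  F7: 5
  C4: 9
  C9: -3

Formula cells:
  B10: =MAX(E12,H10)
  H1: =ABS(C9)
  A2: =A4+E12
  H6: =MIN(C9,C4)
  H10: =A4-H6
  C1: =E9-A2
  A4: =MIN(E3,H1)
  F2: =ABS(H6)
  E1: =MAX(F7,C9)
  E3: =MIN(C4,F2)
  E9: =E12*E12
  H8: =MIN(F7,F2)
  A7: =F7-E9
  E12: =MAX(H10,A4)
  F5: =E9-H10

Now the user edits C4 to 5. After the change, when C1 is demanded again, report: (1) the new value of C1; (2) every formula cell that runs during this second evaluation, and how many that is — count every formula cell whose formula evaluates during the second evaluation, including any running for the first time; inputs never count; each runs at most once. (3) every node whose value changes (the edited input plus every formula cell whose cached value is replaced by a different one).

New value of C1: 27.
Formula cells that run: E3, H6 — 2 in total.
Values that change: C4.
Key observation: the cutoff stops propagation at F2 — its inputs' values are unchanged, so it reuses its cache.

First evaluation (everything demanded from the output):
  H1 = ABS(-3) = 3
  H6 = MIN(-3, 9) = -3
  F2 = ABS(-3) = 3
  E3 = MIN(9, 3) = 3
  A4 = MIN(3, 3) = 3
  H10 = 3 - -3 = 6
  E12 = MAX(6, 3) = 6
  A2 = 3 + 6 = 9
  E9 = 6 * 6 = 36
  C1 = 36 - 9 = 27

Propagation after the edit:
  H6: runs — C4 9->5; result -3 (same value as before).
  F2: checked — values it read are unchanged (H6 unchanged); reused cached 3 without running.
  E3: runs — C4 9->5; result 3 (same value as before).
  A4: checked — values it read are unchanged (E3 unchanged, H1 unchanged); reused cached 3 without running.
  H10: checked — values it read are unchanged (A4 unchanged, H6 unchanged); reused cached 6 without running.
  E12: checked — values it read are unchanged (H10 unchanged, A4 unchanged); reused cached 6 without running.
  A2: checked — values it read are unchanged (A4 unchanged, E12 unchanged); reused cached 9 without running.
  E9: checked — values it read are unchanged (E12 unchanged, E12 unchanged); reused cached 36 without running.
  C1: checked — values it read are unchanged (E9 unchanged, A2 unchanged); reused cached 27 without running.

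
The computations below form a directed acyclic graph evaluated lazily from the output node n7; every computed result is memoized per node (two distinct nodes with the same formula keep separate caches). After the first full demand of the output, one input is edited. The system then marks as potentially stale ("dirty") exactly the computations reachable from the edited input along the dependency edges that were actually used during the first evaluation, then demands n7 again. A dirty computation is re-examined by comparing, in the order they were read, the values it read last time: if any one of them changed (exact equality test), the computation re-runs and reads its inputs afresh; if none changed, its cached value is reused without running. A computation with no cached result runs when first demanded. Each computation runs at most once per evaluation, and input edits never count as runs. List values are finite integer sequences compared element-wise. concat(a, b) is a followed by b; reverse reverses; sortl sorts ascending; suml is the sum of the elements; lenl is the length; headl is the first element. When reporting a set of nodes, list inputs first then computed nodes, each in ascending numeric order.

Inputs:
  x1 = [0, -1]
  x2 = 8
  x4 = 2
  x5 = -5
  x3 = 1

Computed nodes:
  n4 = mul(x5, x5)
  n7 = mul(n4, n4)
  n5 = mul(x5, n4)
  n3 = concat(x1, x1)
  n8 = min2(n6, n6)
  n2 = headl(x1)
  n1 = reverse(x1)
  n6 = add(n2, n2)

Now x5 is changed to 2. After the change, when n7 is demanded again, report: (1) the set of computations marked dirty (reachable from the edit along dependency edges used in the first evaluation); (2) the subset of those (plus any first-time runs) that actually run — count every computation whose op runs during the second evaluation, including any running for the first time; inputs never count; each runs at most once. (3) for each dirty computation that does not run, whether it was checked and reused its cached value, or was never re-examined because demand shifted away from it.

The edit dirties: n4, n7.
2 computations run: n4, n7.
No dirty computation escaped a run.

First demand of the output computes:
  n4 = mul(-5, -5) = 25
  n7 = mul(25, 25) = 625

After the edit, cleaning proceeds:
  n4: a read changed (x5 -5->2; x5 -5->2) — executes, giving 4.
  n7: a read changed (n4 25->4; n4 25->4) — executes, giving 16.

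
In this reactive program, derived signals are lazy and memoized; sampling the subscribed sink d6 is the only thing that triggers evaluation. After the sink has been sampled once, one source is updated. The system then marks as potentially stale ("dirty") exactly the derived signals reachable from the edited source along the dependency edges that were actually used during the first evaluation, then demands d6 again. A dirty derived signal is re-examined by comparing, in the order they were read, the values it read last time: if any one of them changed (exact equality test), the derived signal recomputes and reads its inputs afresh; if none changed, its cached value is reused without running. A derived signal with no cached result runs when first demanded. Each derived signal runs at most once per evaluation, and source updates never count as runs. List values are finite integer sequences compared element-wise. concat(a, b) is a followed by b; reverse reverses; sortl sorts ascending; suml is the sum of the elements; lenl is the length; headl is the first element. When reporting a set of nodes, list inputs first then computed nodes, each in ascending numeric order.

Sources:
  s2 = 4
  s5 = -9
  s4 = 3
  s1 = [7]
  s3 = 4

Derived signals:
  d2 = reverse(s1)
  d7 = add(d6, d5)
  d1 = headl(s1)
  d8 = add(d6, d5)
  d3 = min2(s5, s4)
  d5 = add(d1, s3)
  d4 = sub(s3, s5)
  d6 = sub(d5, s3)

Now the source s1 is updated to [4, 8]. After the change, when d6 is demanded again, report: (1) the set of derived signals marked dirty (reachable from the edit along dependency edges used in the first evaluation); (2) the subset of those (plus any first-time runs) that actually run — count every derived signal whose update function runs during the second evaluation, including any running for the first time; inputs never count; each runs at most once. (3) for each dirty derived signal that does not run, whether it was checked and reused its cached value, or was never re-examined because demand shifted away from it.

The edit dirties: d1, d5, d6.
3 derived signals run: d1, d5, d6.
No dirty derived signal escaped a run.

First demand of the output computes:
  d1 = headl([7]) = 7
  d5 = add(7, 4) = 11
  d6 = sub(11, 4) = 7

After the edit, cleaning proceeds:
  d1: a read changed (s1 [7]->[4, 8]) — executes, giving 4.
  d5: a read changed (d1 7->4) — executes, giving 8.
  d6: a read changed (d5 11->8) — executes, giving 4.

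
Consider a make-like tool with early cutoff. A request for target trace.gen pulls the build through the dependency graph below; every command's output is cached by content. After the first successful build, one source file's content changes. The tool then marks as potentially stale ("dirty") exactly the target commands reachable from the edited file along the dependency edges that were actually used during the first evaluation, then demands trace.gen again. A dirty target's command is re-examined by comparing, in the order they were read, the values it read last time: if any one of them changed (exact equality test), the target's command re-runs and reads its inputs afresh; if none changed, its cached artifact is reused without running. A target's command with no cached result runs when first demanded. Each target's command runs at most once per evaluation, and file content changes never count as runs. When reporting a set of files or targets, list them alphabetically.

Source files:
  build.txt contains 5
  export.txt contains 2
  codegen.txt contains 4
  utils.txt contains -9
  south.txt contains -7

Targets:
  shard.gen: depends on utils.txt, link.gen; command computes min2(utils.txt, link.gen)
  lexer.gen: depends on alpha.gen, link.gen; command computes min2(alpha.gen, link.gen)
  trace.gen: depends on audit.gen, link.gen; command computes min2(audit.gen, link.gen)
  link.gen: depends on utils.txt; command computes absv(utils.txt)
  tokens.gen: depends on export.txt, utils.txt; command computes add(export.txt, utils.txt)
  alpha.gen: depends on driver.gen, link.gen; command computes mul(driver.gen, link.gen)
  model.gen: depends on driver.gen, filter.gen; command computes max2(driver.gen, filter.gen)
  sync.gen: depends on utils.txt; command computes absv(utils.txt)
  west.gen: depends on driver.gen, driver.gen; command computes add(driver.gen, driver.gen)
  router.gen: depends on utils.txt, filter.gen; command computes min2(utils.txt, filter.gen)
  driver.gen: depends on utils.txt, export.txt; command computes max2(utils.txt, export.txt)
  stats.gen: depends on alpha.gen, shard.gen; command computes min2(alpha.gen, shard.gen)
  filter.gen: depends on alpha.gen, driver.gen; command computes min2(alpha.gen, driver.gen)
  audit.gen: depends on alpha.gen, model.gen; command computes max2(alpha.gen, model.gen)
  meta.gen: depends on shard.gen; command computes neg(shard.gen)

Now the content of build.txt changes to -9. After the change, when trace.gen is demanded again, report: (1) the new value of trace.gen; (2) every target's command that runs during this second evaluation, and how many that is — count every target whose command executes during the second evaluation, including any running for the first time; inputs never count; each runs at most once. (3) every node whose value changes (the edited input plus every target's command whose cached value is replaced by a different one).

Demanding trace.gen again yields 9.
0 target commands run: none.
The nodes whose values change: build.txt.
Note the shortcut — nothing in the graph depends on build.txt at all, so no recomputation happens.

First demand of the output computes:
  driver.gen = max2(-9, 2) = 2
  link.gen = absv(-9) = 9
  alpha.gen = mul(2, 9) = 18
  filter.gen = min2(18, 2) = 2
  model.gen = max2(2, 2) = 2
  audit.gen = max2(18, 2) = 18
  trace.gen = min2(18, 9) = 9

After the edit, cleaning proceeds:
  no node depends on build.txt at all; the second demand re-runs nothing.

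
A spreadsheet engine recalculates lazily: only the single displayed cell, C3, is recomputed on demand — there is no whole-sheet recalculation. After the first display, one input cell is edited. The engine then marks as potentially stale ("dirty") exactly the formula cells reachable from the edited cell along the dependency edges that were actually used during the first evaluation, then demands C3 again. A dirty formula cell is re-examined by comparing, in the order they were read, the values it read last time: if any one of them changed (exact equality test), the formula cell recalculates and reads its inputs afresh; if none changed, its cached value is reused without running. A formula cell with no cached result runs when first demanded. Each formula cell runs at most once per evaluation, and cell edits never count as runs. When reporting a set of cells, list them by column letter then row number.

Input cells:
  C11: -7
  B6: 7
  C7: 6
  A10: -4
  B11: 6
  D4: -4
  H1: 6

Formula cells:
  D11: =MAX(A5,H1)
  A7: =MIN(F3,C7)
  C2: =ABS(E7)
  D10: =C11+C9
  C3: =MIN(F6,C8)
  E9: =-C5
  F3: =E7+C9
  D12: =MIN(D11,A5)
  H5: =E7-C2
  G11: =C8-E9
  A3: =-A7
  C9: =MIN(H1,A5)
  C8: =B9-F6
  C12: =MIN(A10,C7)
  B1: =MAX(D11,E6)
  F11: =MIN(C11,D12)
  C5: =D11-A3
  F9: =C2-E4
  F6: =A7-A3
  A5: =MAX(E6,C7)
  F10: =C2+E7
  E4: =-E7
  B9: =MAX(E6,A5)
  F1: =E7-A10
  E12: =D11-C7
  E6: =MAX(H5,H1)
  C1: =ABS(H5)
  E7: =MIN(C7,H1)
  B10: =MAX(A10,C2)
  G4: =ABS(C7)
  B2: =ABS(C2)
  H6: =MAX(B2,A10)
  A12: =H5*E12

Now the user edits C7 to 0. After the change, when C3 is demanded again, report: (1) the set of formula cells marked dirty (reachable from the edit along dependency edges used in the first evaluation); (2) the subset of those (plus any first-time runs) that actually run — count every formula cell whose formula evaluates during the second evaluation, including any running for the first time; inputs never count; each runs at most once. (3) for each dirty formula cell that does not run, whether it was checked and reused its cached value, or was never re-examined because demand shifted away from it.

Marked dirty: A3, A5, A7, B9, C2, C3, C8, C9, E6, E7, F3, F6, H5.
Formula cells that run: A3, A5, A7, C2, C3, C8, E7, F3, F6, H5 — 10 in total.
Checked but reused from cache: B9, C9, E6.
Key observation: the cutoff stops propagation at E6 — its inputs' values are unchanged, so it reuses its cache.

First evaluation (everything demanded from the output):
  E7 = MIN(6, 6) = 6
  C2 = ABS(6) = 6
  H5 = 6 - 6 = 0
  E6 = MAX(0, 6) = 6
  A5 = MAX(6, 6) = 6
  B9 = MAX(6, 6) = 6
  C9 = MIN(6, 6) = 6
  F3 = 6 + 6 = 12
  A7 = MIN(12, 6) = 6
  A3 = -(6) = -6
  F6 = 6 - -6 = 12
  C8 = 6 - 12 = -6
  C3 = MIN(12, -6) = -6

Propagation after the edit:
  E7: runs — C7 6->0; result 0.
  C2: runs — E7 6->0; result 0.
  H5: runs — E7 6->0; C2 6->0; result 0 (same value as before).
  E6: checked — values it read are unchanged (H5 unchanged, H1 unchanged); reused cached 6 without running.
  A5: runs — C7 6->0; result 6 (same value as before).
  B9: checked — values it read are unchanged (E6 unchanged, A5 unchanged); reused cached 6 without running.
  C9: checked — values it read are unchanged (H1 unchanged, A5 unchanged); reused cached 6 without running.
  F3: runs — E7 6->0; result 6.
  A7: runs — F3 12->6; C7 6->0; result 0.
  A3: runs — A7 6->0; result 0.
  F6: runs — A7 6->0; A3 -6->0; result 0.
  C8: runs — F6 12->0; result 6.
  C3: runs — F6 12->0; C8 -6->6; result 0.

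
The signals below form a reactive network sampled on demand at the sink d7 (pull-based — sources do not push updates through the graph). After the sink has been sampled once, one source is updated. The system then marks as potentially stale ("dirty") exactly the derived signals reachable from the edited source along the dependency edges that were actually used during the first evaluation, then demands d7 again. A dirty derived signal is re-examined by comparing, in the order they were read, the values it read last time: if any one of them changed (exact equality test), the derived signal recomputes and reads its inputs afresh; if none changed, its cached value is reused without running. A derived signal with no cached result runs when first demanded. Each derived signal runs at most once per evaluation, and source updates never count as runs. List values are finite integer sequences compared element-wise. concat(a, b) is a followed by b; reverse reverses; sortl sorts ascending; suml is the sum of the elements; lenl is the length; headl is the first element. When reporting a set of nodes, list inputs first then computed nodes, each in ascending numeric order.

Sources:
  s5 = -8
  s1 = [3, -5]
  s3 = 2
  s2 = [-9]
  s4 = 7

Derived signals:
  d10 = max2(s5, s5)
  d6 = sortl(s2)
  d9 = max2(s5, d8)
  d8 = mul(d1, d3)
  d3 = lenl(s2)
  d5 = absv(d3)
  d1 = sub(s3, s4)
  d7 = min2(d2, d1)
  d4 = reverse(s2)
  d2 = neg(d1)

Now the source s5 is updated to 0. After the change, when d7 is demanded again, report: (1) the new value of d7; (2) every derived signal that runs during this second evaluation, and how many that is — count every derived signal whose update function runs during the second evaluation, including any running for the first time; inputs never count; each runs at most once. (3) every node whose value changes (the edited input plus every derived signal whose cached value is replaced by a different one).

d7 now evaluates to -5.
Run set: none (0 run).
Changed values: s5.
The important point: nothing the output needs ever reads s5, so the edit is invisible to it.

Initial pass — values computed on the first demand:
  d1 = sub(2, 7) = -5
  d2 = neg(-5) = 5
  d7 = min2(5, -5) = -5

Second demand — change propagation:
  no demanded computation ever read s5, so the edit dirties nothing and nothing runs.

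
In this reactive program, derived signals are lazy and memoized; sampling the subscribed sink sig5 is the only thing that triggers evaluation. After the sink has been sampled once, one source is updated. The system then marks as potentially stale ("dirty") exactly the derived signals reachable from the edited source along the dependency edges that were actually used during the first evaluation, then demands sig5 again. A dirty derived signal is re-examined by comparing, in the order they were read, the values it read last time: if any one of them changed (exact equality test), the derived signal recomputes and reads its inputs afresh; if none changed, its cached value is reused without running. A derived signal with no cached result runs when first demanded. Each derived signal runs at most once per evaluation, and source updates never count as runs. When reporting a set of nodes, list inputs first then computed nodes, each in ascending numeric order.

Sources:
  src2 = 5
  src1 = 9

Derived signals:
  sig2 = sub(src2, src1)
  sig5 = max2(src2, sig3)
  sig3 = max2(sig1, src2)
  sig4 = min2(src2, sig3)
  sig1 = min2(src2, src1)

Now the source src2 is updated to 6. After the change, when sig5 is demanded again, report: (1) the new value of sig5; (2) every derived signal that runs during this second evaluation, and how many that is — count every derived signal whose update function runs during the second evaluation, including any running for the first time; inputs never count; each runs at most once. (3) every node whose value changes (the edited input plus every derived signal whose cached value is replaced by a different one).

First demand of the output computes:
  sig1 = min2(5, 9) = 5
  sig3 = max2(5, 5) = 5
  sig5 = max2(5, 5) = 5

After the edit, cleaning proceeds:
  sig1: a read changed (src2 5->6) — executes, giving 6.
  sig3: a read changed (sig1 5->6; src2 5->6) — executes, giving 6.
  sig5: a read changed (src2 5->6; sig3 5->6) — executes, giving 6.

Demanding sig5 again yields 6.
3 derived signals run: sig1, sig3, sig5.
The nodes whose values change: src2, sig1, sig3, sig5.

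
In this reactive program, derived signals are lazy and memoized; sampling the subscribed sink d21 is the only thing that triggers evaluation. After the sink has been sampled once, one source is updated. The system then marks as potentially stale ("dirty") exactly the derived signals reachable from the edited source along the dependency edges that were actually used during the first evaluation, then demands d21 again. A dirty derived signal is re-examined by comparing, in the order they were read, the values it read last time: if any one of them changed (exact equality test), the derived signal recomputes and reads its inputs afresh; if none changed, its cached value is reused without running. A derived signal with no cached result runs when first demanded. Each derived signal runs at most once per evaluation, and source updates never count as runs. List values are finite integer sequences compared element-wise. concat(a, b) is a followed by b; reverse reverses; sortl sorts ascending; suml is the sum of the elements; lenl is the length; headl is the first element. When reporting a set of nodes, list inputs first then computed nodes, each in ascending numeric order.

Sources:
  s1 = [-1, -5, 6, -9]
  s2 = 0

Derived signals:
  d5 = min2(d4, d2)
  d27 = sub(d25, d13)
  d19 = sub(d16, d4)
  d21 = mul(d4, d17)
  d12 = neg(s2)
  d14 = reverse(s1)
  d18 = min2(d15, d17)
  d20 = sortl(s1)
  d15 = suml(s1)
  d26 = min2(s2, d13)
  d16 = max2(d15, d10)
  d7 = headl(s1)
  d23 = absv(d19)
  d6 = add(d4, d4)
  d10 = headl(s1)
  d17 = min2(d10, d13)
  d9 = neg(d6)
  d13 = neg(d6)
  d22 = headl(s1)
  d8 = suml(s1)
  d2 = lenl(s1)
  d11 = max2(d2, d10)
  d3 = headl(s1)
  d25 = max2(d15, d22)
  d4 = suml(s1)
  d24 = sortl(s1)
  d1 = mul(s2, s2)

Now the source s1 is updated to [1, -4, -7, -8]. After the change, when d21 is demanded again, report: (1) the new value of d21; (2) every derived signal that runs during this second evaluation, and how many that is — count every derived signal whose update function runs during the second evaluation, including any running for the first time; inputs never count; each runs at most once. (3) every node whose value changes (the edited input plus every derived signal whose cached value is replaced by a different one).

First demand of the output computes:
  d4 = suml([-1, -5, 6, -9]) = -9
  d6 = add(-9, -9) = -18
  d10 = headl([-1, -5, 6, -9]) = -1
  d13 = neg(-18) = 18
  d17 = min2(-1, 18) = -1
  d21 = mul(-9, -1) = 9

After the edit, cleaning proceeds:
  d4: a read changed (s1 [-1, -5, 6, -9]->[1, -4, -7, -8]) — executes, giving -18.
  d6: a read changed (d4 -9->-18; d4 -9->-18) — executes, giving -36.
  d10: a read changed (s1 [-1, -5, 6, -9]->[1, -4, -7, -8]) — executes, giving 1.
  d13: a read changed (d6 -18->-36) — executes, giving 36.
  d17: a read changed (d10 -1->1; d13 18->36) — executes, giving 1.
  d21: a read changed (d4 -9->-18; d17 -1->1) — executes, giving -18.

Demanding d21 again yields -18.
6 derived signals run: d4, d6, d10, d13, d17, d21.
The nodes whose values change: s1, d4, d6, d10, d13, d17, d21.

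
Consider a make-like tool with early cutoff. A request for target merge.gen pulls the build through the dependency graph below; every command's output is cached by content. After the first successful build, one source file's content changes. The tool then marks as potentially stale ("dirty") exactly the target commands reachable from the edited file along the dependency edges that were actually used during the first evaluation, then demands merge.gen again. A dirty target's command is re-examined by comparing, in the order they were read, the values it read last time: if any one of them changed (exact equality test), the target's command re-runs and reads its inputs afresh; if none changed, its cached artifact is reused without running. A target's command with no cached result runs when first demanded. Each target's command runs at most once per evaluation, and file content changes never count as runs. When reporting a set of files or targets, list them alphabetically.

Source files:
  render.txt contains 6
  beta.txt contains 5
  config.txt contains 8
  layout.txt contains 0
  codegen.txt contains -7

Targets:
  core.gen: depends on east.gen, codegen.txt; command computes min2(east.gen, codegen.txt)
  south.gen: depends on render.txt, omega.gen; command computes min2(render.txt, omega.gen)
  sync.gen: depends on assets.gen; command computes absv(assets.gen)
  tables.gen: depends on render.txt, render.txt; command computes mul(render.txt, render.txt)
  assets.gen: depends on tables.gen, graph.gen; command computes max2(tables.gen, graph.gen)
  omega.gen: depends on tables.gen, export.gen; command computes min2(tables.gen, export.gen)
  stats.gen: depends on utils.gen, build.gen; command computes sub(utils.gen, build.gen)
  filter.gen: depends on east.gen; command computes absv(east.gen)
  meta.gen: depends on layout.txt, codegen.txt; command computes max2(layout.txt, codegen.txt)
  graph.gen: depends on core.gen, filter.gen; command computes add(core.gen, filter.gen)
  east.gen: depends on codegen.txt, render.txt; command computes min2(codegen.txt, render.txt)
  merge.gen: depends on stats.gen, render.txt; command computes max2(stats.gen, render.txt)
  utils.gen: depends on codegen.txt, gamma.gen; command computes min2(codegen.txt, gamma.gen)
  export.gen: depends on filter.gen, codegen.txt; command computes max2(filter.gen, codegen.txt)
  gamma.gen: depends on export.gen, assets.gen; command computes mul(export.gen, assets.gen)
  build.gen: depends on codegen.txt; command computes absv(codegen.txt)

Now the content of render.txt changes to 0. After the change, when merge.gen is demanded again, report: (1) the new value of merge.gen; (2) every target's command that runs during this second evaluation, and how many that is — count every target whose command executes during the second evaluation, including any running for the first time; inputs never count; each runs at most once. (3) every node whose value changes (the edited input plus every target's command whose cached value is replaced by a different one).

First demand of the output computes:
  build.gen = absv(-7) = 7
  east.gen = min2(-7, 6) = -7
  core.gen = min2(-7, -7) = -7
  filter.gen = absv(-7) = 7
  export.gen = max2(7, -7) = 7
  graph.gen = add(-7, 7) = 0
  tables.gen = mul(6, 6) = 36
  assets.gen = max2(36, 0) = 36
  gamma.gen = mul(7, 36) = 252
  utils.gen = min2(-7, 252) = -7
  stats.gen = sub(-7, 7) = -14
  merge.gen = max2(-14, 6) = 6

After the edit, cleaning proceeds:
  east.gen: a read changed (render.txt 6->0) — executes, giving -7 — identical to its old value.
  core.gen: dirty, but its reads are unchanged (east.gen unchanged, codegen.txt unchanged); cached -7 stands.
  filter.gen: dirty, but its reads are unchanged (east.gen unchanged); cached 7 stands.
  export.gen: dirty, but its reads are unchanged (filter.gen unchanged, codegen.txt unchanged); cached 7 stands.
  graph.gen: dirty, but its reads are unchanged (core.gen unchanged, filter.gen unchanged); cached 0 stands.
  tables.gen: a read changed (render.txt 6->0; render.txt 6->0) — executes, giving 0.
  assets.gen: a read changed (tables.gen 36->0) — executes, giving 0.
  gamma.gen: a read changed (assets.gen 36->0) — executes, giving 0.
  utils.gen: a read changed (gamma.gen 252->0) — executes, giving -7 — identical to its old value.
  stats.gen: dirty, but its reads are unchanged (utils.gen unchanged, build.gen unchanged); cached -14 stands.
  merge.gen: a read changed (render.txt 6->0) — executes, giving 0.

Note where the cutoff bites: core.gen is checked, finds nothing changed, and keeps its cache.

Demanding merge.gen again yields 0.
6 target commands run: assets.gen, east.gen, gamma.gen, merge.gen, tables.gen, utils.gen.
The nodes whose values change: assets.gen, gamma.gen, merge.gen, render.txt, tables.gen.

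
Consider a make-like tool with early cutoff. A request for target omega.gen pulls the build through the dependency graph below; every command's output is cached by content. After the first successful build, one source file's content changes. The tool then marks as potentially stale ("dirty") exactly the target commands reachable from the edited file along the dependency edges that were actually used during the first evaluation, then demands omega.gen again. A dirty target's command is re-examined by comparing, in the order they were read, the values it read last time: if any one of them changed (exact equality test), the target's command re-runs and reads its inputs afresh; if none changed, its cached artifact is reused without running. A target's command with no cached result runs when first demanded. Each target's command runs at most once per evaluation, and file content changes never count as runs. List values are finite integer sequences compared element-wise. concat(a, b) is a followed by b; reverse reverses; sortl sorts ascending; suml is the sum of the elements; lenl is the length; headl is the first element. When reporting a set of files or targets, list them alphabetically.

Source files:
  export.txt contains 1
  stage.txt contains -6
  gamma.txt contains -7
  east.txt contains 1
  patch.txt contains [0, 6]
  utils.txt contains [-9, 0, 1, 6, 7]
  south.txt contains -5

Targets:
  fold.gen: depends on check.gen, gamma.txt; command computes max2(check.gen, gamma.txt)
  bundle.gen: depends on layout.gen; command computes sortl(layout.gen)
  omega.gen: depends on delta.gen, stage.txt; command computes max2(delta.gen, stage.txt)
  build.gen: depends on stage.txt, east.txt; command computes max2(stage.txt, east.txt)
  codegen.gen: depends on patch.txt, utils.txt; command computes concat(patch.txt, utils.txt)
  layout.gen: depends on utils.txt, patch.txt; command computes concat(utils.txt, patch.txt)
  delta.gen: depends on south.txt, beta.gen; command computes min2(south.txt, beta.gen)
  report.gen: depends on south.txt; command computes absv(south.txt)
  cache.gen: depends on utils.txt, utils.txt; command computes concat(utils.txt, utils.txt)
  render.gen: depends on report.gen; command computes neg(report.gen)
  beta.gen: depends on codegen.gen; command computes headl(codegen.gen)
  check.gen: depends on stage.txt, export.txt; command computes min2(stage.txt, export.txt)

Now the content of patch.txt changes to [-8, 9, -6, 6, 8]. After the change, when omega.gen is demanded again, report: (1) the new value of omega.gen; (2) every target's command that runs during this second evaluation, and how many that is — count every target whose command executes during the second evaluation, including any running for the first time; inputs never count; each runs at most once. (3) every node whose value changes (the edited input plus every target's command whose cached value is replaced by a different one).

First demand of the output computes:
  codegen.gen = concat([0, 6], [-9, 0, 1, 6, 7]) = [0, 6, -9, 0, 1, 6, 7]
  beta.gen = headl([0, 6, -9, 0, 1, 6, 7]) = 0
  delta.gen = min2(-5, 0) = -5
  omega.gen = max2(-5, -6) = -5

After the edit, cleaning proceeds:
  codegen.gen: a read changed (patch.txt [0, 6]->[-8, 9, -6, 6, 8]) — executes, giving [-8, 9, -6, 6, 8, -9, 0, 1, 6, 7].
  beta.gen: a read changed (codegen.gen [0, 6, -9, 0, 1, 6, 7]->[-8, 9, -6, 6, 8, -9, 0, 1, 6, 7]) — executes, giving -8.
  delta.gen: a read changed (beta.gen 0->-8) — executes, giving -8.
  omega.gen: a read changed (delta.gen -5->-8) — executes, giving -6.

Demanding omega.gen again yields -6.
4 target commands run: beta.gen, codegen.gen, delta.gen, omega.gen.
The nodes whose values change: beta.gen, codegen.gen, delta.gen, omega.gen, patch.txt.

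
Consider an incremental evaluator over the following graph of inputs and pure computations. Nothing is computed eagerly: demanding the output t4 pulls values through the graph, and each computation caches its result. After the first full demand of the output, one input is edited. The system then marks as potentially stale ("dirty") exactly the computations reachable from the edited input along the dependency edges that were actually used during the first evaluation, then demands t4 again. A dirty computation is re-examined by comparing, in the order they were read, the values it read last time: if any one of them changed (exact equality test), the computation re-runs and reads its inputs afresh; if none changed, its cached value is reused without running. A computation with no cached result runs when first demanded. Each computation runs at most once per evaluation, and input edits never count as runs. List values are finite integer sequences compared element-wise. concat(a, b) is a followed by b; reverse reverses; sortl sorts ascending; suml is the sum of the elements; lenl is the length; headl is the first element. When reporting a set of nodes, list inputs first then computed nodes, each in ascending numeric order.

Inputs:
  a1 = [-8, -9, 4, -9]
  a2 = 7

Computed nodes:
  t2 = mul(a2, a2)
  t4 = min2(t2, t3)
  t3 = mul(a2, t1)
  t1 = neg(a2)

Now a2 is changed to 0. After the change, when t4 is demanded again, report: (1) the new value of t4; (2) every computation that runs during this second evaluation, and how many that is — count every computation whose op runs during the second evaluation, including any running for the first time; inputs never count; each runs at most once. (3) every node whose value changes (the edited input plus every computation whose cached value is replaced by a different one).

t4 now evaluates to 0.
Run set: t1, t2, t3, t4 (4 run).
Changed values: a2, t1, t2, t3, t4.

Initial pass — values computed on the first demand:
  t1 = neg(7) = -7
  t2 = mul(7, 7) = 49
  t3 = mul(7, -7) = -49
  t4 = min2(49, -49) = -49

Second demand — change propagation:
  t1: re-runs because a2 7->0; new result 0.
  t2: re-runs because a2 7->0; a2 7->0; new result 0.
  t3: re-runs because a2 7->0; t1 -7->0; new result 0.
  t4: re-runs because t2 49->0; t3 -49->0; new result 0.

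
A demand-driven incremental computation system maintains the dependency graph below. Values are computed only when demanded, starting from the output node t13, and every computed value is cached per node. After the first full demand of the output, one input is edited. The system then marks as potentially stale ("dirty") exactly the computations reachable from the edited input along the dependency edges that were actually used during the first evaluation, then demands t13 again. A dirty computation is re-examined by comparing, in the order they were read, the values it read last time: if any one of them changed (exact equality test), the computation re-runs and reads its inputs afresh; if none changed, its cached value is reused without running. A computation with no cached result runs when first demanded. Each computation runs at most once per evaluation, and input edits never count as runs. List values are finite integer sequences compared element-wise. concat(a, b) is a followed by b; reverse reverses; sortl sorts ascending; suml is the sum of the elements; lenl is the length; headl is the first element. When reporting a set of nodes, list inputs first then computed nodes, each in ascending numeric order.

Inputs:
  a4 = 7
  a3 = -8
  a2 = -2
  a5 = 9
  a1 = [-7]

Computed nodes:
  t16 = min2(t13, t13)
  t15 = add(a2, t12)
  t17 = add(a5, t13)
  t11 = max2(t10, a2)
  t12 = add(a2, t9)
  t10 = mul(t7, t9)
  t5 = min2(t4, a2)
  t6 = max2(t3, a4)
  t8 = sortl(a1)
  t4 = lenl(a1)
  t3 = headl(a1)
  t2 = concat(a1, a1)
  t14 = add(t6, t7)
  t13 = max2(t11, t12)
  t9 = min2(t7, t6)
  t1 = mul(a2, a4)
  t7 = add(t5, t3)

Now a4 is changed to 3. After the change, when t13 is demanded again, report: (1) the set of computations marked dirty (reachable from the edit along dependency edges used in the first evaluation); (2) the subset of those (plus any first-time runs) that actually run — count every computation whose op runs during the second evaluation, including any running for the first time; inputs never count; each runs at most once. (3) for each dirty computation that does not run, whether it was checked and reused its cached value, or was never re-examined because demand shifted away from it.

Marked dirty: t6, t9, t10, t11, t12, t13.
Computations that run: t6, t9 — 2 in total.
Checked but reused from cache: t10, t11, t12, t13.
Key observation: the change is absorbed at t9 — it re-runs but produces the same value, and the output's value is unchanged.

First evaluation (everything demanded from the output):
  t3 = headl([-7]) = -7
  t4 = lenl([-7]) = 1
  t5 = min2(1, -2) = -2
  t6 = max2(-7, 7) = 7
  t7 = add(-2, -7) = -9
  t9 = min2(-9, 7) = -9
  t10 = mul(-9, -9) = 81
  t11 = max2(81, -2) = 81
  t12 = add(-2, -9) = -11
  t13 = max2(81, -11) = 81

Propagation after the edit:
  t6: runs — a4 7->3; result 3.
  t9: runs — t6 7->3; result -9 (same value as before).
  t10: checked — values it read are unchanged (t7 unchanged, t9 unchanged); reused cached 81 without running.
  t11: checked — values it read are unchanged (t10 unchanged, a2 unchanged); reused cached 81 without running.
  t12: checked — values it read are unchanged (a2 unchanged, t9 unchanged); reused cached -11 without running.
  t13: checked — values it read are unchanged (t11 unchanged, t12 unchanged); reused cached 81 without running.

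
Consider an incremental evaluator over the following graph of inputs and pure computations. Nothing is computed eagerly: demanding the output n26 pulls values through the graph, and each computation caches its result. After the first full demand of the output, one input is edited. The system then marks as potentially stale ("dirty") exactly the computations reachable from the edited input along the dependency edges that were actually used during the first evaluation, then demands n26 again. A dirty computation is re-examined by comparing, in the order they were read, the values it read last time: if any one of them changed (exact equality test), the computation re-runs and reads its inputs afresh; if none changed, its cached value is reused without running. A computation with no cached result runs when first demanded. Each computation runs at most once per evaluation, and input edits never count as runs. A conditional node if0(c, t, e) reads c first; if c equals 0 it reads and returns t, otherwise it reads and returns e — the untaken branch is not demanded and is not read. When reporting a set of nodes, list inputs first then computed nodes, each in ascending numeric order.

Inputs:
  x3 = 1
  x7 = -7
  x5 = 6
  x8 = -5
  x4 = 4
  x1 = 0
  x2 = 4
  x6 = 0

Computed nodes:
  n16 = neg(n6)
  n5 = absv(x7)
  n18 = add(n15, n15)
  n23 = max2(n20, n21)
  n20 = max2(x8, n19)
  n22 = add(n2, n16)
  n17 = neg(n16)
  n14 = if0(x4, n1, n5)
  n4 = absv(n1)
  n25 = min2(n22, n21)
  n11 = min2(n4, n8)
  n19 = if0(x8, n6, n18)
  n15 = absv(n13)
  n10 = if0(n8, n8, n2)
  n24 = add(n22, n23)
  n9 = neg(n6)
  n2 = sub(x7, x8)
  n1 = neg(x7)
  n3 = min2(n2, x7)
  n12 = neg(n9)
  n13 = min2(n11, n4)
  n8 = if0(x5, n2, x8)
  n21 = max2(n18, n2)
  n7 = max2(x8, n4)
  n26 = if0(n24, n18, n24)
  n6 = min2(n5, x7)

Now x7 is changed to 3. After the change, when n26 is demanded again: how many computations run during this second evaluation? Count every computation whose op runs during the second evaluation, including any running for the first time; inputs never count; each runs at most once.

Run set: n1, n2, n4, n5, n6, n11, n13, n16, n21, n22 (10 run).
The important point: at n15 every value read last time is unchanged, so the dirty flag clears without a run.

Initial pass — values computed on the first demand:
  n1 = neg(-7) = 7
  n2 = sub(-7, -5) = -2
  n4 = absv(7) = 7
  n5 = absv(-7) = 7
  n6 = min2(7, -7) = -7
  n8 = if0(x5=6 -> else branch x8) = -5
  n11 = min2(7, -5) = -5
  n13 = min2(-5, 7) = -5
  n15 = absv(-5) = 5
  n16 = neg(-7) = 7
  n18 = add(5, 5) = 10
  n19 = if0(x8=-5 -> else branch n18) = 10
  n20 = max2(-5, 10) = 10
  n21 = max2(10, -2) = 10
  n22 = add(-2, 7) = 5
  n23 = max2(10, 10) = 10
  n24 = add(5, 10) = 15
  n26 = if0(n24=15 -> else branch n24) = 15

Second demand — change propagation:
  n1: re-runs because x7 -7->3; new result -3.
  n2: re-runs because x7 -7->3; new result 8.
  n4: re-runs because n1 7->-3; new result 3.
  n5: re-runs because x7 -7->3; new result 3.
  n6: re-runs because n5 7->3; x7 -7->3; new result 3.
  n11: re-runs because n4 7->3; new result -5 (unchanged).
  n13: re-runs because n4 7->3; new result -5 (unchanged).
  n15: re-examined; everything it read last time is the same (n13 unchanged) — cache 5 kept, no run.
  n16: re-runs because n6 -7->3; new result -3.
  n18: re-examined; everything it read last time is the same (n15 unchanged, n15 unchanged) — cache 10 kept, no run.
  n19: re-examined; everything it read last time is the same (x8 unchanged, n18 unchanged) — cache 10 kept, no run.
  n20: re-examined; everything it read last time is the same (x8 unchanged, n19 unchanged) — cache 10 kept, no run.
  n21: re-runs because n2 -2->8; new result 10 (unchanged).
  n22: re-runs because n2 -2->8; n16 7->-3; new result 5 (unchanged).
  n23: re-examined; everything it read last time is the same (n20 unchanged, n21 unchanged) — cache 10 kept, no run.
  n24: re-examined; everything it read last time is the same (n22 unchanged, n23 unchanged) — cache 15 kept, no run.
  n26: re-examined; everything it read last time is the same (n24 unchanged, n24 unchanged) — cache 15 kept, no run.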